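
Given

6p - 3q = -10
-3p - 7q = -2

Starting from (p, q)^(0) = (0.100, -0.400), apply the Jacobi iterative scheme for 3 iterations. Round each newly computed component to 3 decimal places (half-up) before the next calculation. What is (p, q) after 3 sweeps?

(-1.124, 0.948)

Iteration 1:
  p = (-10 - (-3)·-0.400) / (6) = -1.867
  q = (-2 - (-3)·0.100) / (-7) = 0.243
Iteration 2:
  p = (-10 - (-3)·0.243) / (6) = -1.545
  q = (-2 - (-3)·-1.867) / (-7) = 1.086
Iteration 3:
  p = (-10 - (-3)·1.086) / (6) = -1.124
  q = (-2 - (-3)·-1.545) / (-7) = 0.948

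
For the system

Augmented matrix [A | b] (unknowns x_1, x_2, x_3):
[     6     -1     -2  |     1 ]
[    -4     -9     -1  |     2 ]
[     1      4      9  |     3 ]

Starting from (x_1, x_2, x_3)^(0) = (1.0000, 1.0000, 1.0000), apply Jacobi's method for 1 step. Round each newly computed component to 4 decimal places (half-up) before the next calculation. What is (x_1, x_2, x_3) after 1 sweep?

(0.6667, -0.7778, -0.2222)

Iteration 1:
  x_1 = (1 - (-1)·1.0000 - (-2)·1.0000) / (6) = 0.6667
  x_2 = (2 - (-4)·1.0000 - (-1)·1.0000) / (-9) = -0.7778
  x_3 = (3 - (1)·1.0000 - (4)·1.0000) / (9) = -0.2222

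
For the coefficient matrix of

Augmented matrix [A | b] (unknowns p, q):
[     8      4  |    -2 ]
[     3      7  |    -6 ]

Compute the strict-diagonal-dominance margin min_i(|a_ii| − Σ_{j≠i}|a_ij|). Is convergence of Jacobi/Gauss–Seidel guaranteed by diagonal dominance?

row 1: |8| − (4) = 4
row 2: |7| − (3) = 4
minimum over rows = 4 → strictly diagonally dominant (convergence guaranteed)

4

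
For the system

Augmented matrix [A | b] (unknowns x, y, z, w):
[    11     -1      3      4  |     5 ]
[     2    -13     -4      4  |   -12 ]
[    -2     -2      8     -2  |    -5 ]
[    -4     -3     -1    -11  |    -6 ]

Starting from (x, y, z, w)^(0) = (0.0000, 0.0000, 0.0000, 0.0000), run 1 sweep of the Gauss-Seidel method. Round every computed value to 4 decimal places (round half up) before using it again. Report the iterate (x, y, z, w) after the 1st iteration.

(0.4545, 0.9930, -0.2631, 0.1333)

Iteration 1:
  x = (5 - (-1)·0.0000 - (3)·0.0000 - (4)·0.0000) / (11) = 0.4545
  y = (-12 - (2)·0.4545 - (-4)·0.0000 - (4)·0.0000) / (-13) = 0.9930
  z = (-5 - (-2)·0.4545 - (-2)·0.9930 - (-2)·0.0000) / (8) = -0.2631
  w = (-6 - (-4)·0.4545 - (-3)·0.9930 - (-1)·-0.2631) / (-11) = 0.1333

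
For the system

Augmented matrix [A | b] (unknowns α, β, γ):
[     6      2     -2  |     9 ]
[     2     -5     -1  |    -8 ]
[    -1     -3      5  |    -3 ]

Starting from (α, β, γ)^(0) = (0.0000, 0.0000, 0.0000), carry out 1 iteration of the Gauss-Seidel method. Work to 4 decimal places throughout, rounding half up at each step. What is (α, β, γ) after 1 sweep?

(1.5000, 2.2000, 1.0200)

Iteration 1:
  α = (9 - (2)·0.0000 - (-2)·0.0000) / (6) = 1.5000
  β = (-8 - (2)·1.5000 - (-1)·0.0000) / (-5) = 2.2000
  γ = (-3 - (-1)·1.5000 - (-3)·2.2000) / (5) = 1.0200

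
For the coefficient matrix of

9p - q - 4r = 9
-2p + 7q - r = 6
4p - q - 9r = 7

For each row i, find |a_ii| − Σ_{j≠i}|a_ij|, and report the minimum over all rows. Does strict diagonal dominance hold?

4

row 1: |9| − (1+4) = 4
row 2: |7| − (2+1) = 4
row 3: |-9| − (4+1) = 4
minimum over rows = 4 → strictly diagonally dominant (convergence guaranteed)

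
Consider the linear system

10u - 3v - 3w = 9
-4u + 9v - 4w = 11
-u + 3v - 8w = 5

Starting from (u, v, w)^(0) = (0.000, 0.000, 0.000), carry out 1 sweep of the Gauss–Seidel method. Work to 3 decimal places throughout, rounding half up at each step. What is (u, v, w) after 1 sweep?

(0.900, 1.622, -0.129)

Iteration 1:
  u = (9 - (-3)·0.000 - (-3)·0.000) / (10) = 0.900
  v = (11 - (-4)·0.900 - (-4)·0.000) / (9) = 1.622
  w = (5 - (-1)·0.900 - (3)·1.622) / (-8) = -0.129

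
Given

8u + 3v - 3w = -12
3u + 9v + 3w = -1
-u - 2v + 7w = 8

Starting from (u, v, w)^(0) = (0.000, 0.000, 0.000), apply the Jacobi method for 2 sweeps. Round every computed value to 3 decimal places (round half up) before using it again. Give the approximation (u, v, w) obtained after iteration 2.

Iteration 1:
  u = (-12 - (3)·0.000 - (-3)·0.000) / (8) = -1.500
  v = (-1 - (3)·0.000 - (3)·0.000) / (9) = -0.111
  w = (8 - (-1)·0.000 - (-2)·0.000) / (7) = 1.143
Iteration 2:
  u = (-12 - (3)·-0.111 - (-3)·1.143) / (8) = -1.030
  v = (-1 - (3)·-1.500 - (3)·1.143) / (9) = 0.008
  w = (8 - (-1)·-1.500 - (-2)·-0.111) / (7) = 0.897

(-1.030, 0.008, 0.897)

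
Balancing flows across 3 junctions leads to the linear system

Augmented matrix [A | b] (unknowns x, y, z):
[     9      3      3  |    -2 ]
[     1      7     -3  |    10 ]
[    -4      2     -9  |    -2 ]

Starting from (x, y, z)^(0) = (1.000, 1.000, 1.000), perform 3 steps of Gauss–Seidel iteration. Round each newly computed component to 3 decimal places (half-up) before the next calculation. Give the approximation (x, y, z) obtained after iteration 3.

Iteration 1:
  x = (-2 - (3)·1.000 - (3)·1.000) / (9) = -0.889
  y = (10 - (1)·-0.889 - (-3)·1.000) / (7) = 1.984
  z = (-2 - (-4)·-0.889 - (2)·1.984) / (-9) = 1.058
Iteration 2:
  x = (-2 - (3)·1.984 - (3)·1.058) / (9) = -1.236
  y = (10 - (1)·-1.236 - (-3)·1.058) / (7) = 2.059
  z = (-2 - (-4)·-1.236 - (2)·2.059) / (-9) = 1.229
Iteration 3:
  x = (-2 - (3)·2.059 - (3)·1.229) / (9) = -1.318
  y = (10 - (1)·-1.318 - (-3)·1.229) / (7) = 2.144
  z = (-2 - (-4)·-1.318 - (2)·2.144) / (-9) = 1.284

(-1.318, 2.144, 1.284)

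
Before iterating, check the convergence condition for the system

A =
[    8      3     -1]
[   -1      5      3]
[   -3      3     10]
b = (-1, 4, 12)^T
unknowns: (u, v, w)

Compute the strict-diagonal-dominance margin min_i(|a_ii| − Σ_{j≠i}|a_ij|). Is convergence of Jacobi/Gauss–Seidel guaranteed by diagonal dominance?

row 1: |8| − (3+1) = 4
row 2: |5| − (1+3) = 1
row 3: |10| − (3+3) = 4
minimum over rows = 1 → strictly diagonally dominant (convergence guaranteed)

1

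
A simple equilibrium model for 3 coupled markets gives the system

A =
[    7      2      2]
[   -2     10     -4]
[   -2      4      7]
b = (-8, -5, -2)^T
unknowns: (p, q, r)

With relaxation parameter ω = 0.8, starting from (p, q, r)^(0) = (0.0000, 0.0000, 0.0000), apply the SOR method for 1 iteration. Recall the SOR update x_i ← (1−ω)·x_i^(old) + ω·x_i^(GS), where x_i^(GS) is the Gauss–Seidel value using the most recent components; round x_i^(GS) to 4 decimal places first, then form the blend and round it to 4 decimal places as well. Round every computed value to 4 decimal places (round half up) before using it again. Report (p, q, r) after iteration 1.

Iteration 1:
  p: GS value = (-8 - (2)·0.0000 - (2)·0.0000) / (7) = -1.1429;  p ← (1−ω)·0.0000 + ω·-1.1429 = -0.9143
  q: GS value = (-5 - (-2)·-0.9143 - (-4)·0.0000) / (10) = -0.6829;  q ← (1−ω)·0.0000 + ω·-0.6829 = -0.5463
  r: GS value = (-2 - (-2)·-0.9143 - (4)·-0.5463) / (7) = -0.2348;  r ← (1−ω)·0.0000 + ω·-0.2348 = -0.1878

(-0.9143, -0.5463, -0.1878)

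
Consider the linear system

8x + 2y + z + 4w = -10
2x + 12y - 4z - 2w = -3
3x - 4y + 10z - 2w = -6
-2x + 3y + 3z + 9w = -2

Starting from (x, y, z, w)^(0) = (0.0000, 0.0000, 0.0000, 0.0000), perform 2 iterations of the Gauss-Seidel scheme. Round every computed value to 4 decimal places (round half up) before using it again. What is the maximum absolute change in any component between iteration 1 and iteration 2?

0.2434

Iteration 1:
  x = (-10 - (2)·0.0000 - (1)·0.0000 - (4)·0.0000) / (8) = -1.2500
  y = (-3 - (2)·-1.2500 - (-4)·0.0000 - (-2)·0.0000) / (12) = -0.0417
  z = (-6 - (3)·-1.2500 - (-4)·-0.0417 - (-2)·0.0000) / (10) = -0.2417
  w = (-2 - (-2)·-1.2500 - (3)·-0.0417 - (3)·-0.2417) / (9) = -0.4055
Iteration 2:
  x = (-10 - (2)·-0.0417 - (1)·-0.2417 - (4)·-0.4055) / (8) = -1.0066
  y = (-3 - (2)·-1.0066 - (-4)·-0.2417 - (-2)·-0.4055) / (12) = -0.2304
  z = (-6 - (3)·-1.0066 - (-4)·-0.2304 - (-2)·-0.4055) / (10) = -0.4713
  w = (-2 - (-2)·-1.0066 - (3)·-0.2304 - (3)·-0.4713) / (9) = -0.2120
Change: (0.2434, -0.1887, -0.2296, 0.1935) → max |·| = 0.2434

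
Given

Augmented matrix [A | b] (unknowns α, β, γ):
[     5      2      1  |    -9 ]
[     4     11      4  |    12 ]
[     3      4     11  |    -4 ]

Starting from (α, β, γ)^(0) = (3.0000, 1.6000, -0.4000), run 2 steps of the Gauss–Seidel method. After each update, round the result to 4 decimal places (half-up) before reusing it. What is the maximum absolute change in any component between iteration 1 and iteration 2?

0.1815

Iteration 1:
  α = (-9 - (2)·1.6000 - (1)·-0.4000) / (5) = -2.3600
  β = (12 - (4)·-2.3600 - (4)·-0.4000) / (11) = 2.0945
  γ = (-4 - (3)·-2.3600 - (4)·2.0945) / (11) = -0.4816
Iteration 2:
  α = (-9 - (2)·2.0945 - (1)·-0.4816) / (5) = -2.5415
  β = (12 - (4)·-2.5415 - (4)·-0.4816) / (11) = 2.1902
  γ = (-4 - (3)·-2.5415 - (4)·2.1902) / (11) = -0.4669
Change: (-0.1815, 0.0957, 0.0147) → max |·| = 0.1815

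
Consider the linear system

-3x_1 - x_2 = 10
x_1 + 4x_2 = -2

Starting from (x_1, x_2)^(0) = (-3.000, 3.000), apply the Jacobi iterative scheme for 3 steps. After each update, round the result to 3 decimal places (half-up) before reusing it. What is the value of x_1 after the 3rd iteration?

-3.528

Iteration 1:
  x_1 = (10 - (-1)·3.000) / (-3) = -4.333
  x_2 = (-2 - (1)·-3.000) / (4) = 0.250
Iteration 2:
  x_1 = (10 - (-1)·0.250) / (-3) = -3.417
  x_2 = (-2 - (1)·-4.333) / (4) = 0.583
Iteration 3:
  x_1 = (10 - (-1)·0.583) / (-3) = -3.528
  x_2 = (-2 - (1)·-3.417) / (4) = 0.354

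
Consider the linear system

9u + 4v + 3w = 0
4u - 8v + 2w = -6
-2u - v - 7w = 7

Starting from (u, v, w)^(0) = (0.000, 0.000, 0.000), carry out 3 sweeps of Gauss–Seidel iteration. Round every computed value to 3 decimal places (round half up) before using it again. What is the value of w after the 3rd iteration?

Iteration 1:
  u = (0 - (4)·0.000 - (3)·0.000) / (9) = 0.000
  v = (-6 - (4)·0.000 - (2)·0.000) / (-8) = 0.750
  w = (7 - (-2)·0.000 - (-1)·0.750) / (-7) = -1.107
Iteration 2:
  u = (0 - (4)·0.750 - (3)·-1.107) / (9) = 0.036
  v = (-6 - (4)·0.036 - (2)·-1.107) / (-8) = 0.491
  w = (7 - (-2)·0.036 - (-1)·0.491) / (-7) = -1.080
Iteration 3:
  u = (0 - (4)·0.491 - (3)·-1.080) / (9) = 0.142
  v = (-6 - (4)·0.142 - (2)·-1.080) / (-8) = 0.551
  w = (7 - (-2)·0.142 - (-1)·0.551) / (-7) = -1.119

-1.119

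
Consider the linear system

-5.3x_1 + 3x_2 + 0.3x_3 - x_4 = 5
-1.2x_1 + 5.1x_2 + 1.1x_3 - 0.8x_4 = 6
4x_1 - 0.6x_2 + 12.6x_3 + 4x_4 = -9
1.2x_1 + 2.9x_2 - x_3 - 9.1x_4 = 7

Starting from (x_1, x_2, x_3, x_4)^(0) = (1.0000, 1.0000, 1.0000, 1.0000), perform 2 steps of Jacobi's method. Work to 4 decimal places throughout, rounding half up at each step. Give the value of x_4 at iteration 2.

Iteration 1:
  x_1 = (5 - (3)·1.0000 - (0.3)·1.0000 - (-1)·1.0000) / (-5.3) = -0.5094
  x_2 = (6 - (-1.2)·1.0000 - (1.1)·1.0000 - (-0.8)·1.0000) / (5.1) = 1.3529
  x_3 = (-9 - (4)·1.0000 - (-0.6)·1.0000 - (4)·1.0000) / (12.6) = -1.3016
  x_4 = (7 - (1.2)·1.0000 - (2.9)·1.0000 - (-1)·1.0000) / (-9.1) = -0.4286
Iteration 2:
  x_1 = (5 - (3)·1.3529 - (0.3)·-1.3016 - (-1)·-0.4286) / (-5.3) = -0.1704
  x_2 = (6 - (-1.2)·-0.5094 - (1.1)·-1.3016 - (-0.8)·-0.4286) / (5.1) = 1.2701
  x_3 = (-9 - (4)·-0.5094 - (-0.6)·1.3529 - (4)·-0.4286) / (12.6) = -0.3521
  x_4 = (7 - (1.2)·-0.5094 - (2.9)·1.3529 - (-1)·-1.3016) / (-9.1) = -0.2622

-0.2622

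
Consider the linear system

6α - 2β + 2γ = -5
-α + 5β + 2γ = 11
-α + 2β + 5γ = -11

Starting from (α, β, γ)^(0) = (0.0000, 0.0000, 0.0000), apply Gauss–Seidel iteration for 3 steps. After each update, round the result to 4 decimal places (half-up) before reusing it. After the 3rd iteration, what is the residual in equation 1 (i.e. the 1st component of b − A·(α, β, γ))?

Iteration 1:
  α = (-5 - (-2)·0.0000 - (2)·0.0000) / (6) = -0.8333
  β = (11 - (-1)·-0.8333 - (2)·0.0000) / (5) = 2.0333
  γ = (-11 - (-1)·-0.8333 - (2)·2.0333) / (5) = -3.1800
Iteration 2:
  α = (-5 - (-2)·2.0333 - (2)·-3.1800) / (6) = 0.9044
  β = (11 - (-1)·0.9044 - (2)·-3.1800) / (5) = 3.6529
  γ = (-11 - (-1)·0.9044 - (2)·3.6529) / (5) = -3.4803
Iteration 3:
  α = (-5 - (-2)·3.6529 - (2)·-3.4803) / (6) = 1.5444
  β = (11 - (-1)·1.5444 - (2)·-3.4803) / (5) = 3.9010
  γ = (-11 - (-1)·1.5444 - (2)·3.9010) / (5) = -3.4515
Residual b − A·x = (0.4386, -0.0576, -0.0001)

0.4386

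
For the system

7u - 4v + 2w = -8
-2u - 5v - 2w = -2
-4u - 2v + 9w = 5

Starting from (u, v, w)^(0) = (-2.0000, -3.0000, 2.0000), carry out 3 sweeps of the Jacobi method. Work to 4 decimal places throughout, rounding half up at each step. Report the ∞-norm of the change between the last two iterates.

1.6381

Iteration 1:
  u = (-8 - (-4)·-3.0000 - (2)·2.0000) / (7) = -3.4286
  v = (-2 - (-2)·-2.0000 - (-2)·2.0000) / (-5) = 0.4000
  w = (5 - (-4)·-2.0000 - (-2)·-3.0000) / (9) = -1.0000
Iteration 2:
  u = (-8 - (-4)·0.4000 - (2)·-1.0000) / (7) = -0.6286
  v = (-2 - (-2)·-3.4286 - (-2)·-1.0000) / (-5) = 2.1714
  w = (5 - (-4)·-3.4286 - (-2)·0.4000) / (9) = -0.8794
Iteration 3:
  u = (-8 - (-4)·2.1714 - (2)·-0.8794) / (7) = 0.3492
  v = (-2 - (-2)·-0.6286 - (-2)·-0.8794) / (-5) = 1.0032
  w = (5 - (-4)·-0.6286 - (-2)·2.1714) / (9) = 0.7587
Change: (0.9778, -1.1682, 1.6381) → max |·| = 1.6381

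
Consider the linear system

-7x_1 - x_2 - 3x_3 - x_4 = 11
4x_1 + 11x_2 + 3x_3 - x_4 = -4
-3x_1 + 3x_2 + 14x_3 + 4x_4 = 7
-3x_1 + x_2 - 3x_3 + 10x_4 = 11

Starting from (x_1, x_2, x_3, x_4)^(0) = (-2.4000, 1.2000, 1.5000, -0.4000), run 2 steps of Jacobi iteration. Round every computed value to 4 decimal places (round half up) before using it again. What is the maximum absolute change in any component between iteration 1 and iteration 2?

0.7140

Iteration 1:
  x_1 = (11 - (-1)·1.2000 - (-3)·1.5000 - (-1)·-0.4000) / (-7) = -2.3286
  x_2 = (-4 - (4)·-2.4000 - (3)·1.5000 - (-1)·-0.4000) / (11) = 0.0636
  x_3 = (7 - (-3)·-2.4000 - (3)·1.2000 - (4)·-0.4000) / (14) = -0.1571
  x_4 = (11 - (-3)·-2.4000 - (1)·1.2000 - (-3)·1.5000) / (10) = 0.7100
Iteration 2:
  x_1 = (11 - (-1)·0.0636 - (-3)·-0.1571 - (-1)·0.7100) / (-7) = -1.6146
  x_2 = (-4 - (4)·-2.3286 - (3)·-0.1571 - (-1)·0.7100) / (11) = 0.5905
  x_3 = (7 - (-3)·-2.3286 - (3)·0.0636 - (4)·0.7100) / (14) = -0.2155
  x_4 = (11 - (-3)·-2.3286 - (1)·0.0636 - (-3)·-0.1571) / (10) = 0.3479
Change: (0.7140, 0.5269, -0.0584, -0.3621) → max |·| = 0.7140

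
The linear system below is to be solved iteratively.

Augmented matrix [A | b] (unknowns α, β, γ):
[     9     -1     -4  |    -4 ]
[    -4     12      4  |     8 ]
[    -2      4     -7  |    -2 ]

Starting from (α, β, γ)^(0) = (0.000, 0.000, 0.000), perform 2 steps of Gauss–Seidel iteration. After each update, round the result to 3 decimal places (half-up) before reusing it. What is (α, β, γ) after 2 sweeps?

Iteration 1:
  α = (-4 - (-1)·0.000 - (-4)·0.000) / (9) = -0.444
  β = (8 - (-4)·-0.444 - (4)·0.000) / (12) = 0.519
  γ = (-2 - (-2)·-0.444 - (4)·0.519) / (-7) = 0.709
Iteration 2:
  α = (-4 - (-1)·0.519 - (-4)·0.709) / (9) = -0.072
  β = (8 - (-4)·-0.072 - (4)·0.709) / (12) = 0.406
  γ = (-2 - (-2)·-0.072 - (4)·0.406) / (-7) = 0.538

(-0.072, 0.406, 0.538)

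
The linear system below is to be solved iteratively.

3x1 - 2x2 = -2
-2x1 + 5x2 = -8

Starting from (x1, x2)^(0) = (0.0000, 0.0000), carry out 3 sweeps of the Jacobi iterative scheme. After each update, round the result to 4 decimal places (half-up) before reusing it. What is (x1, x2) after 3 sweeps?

Iteration 1:
  x1 = (-2 - (-2)·0.0000) / (3) = -0.6667
  x2 = (-8 - (-2)·0.0000) / (5) = -1.6000
Iteration 2:
  x1 = (-2 - (-2)·-1.6000) / (3) = -1.7333
  x2 = (-8 - (-2)·-0.6667) / (5) = -1.8667
Iteration 3:
  x1 = (-2 - (-2)·-1.8667) / (3) = -1.9111
  x2 = (-8 - (-2)·-1.7333) / (5) = -2.2933

(-1.9111, -2.2933)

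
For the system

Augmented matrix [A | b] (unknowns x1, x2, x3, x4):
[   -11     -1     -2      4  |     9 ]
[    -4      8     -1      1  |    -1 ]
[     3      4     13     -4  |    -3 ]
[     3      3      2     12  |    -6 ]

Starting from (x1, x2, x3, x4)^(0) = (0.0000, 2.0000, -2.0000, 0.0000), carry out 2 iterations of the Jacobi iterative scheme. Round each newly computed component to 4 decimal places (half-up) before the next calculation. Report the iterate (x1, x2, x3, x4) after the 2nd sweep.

(-0.8727, -0.4656, -0.1737, -0.1061)

Iteration 1:
  x1 = (9 - (-1)·2.0000 - (-2)·-2.0000 - (4)·0.0000) / (-11) = -0.6364
  x2 = (-1 - (-4)·0.0000 - (-1)·-2.0000 - (1)·0.0000) / (8) = -0.3750
  x3 = (-3 - (3)·0.0000 - (4)·2.0000 - (-4)·0.0000) / (13) = -0.8462
  x4 = (-6 - (3)·0.0000 - (3)·2.0000 - (2)·-2.0000) / (12) = -0.6667
Iteration 2:
  x1 = (9 - (-1)·-0.3750 - (-2)·-0.8462 - (4)·-0.6667) / (-11) = -0.8727
  x2 = (-1 - (-4)·-0.6364 - (-1)·-0.8462 - (1)·-0.6667) / (8) = -0.4656
  x3 = (-3 - (3)·-0.6364 - (4)·-0.3750 - (-4)·-0.6667) / (13) = -0.1737
  x4 = (-6 - (3)·-0.6364 - (3)·-0.3750 - (2)·-0.8462) / (12) = -0.1061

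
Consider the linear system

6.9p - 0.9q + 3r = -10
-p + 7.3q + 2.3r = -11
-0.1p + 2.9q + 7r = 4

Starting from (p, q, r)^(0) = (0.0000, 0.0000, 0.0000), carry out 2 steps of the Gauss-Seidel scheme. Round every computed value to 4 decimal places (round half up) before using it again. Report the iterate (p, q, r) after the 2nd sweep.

(-2.2183, -2.2068, 1.4540)

Iteration 1:
  p = (-10 - (-0.9)·0.0000 - (3)·0.0000) / (6.9) = -1.4493
  q = (-11 - (-1)·-1.4493 - (2.3)·0.0000) / (7.3) = -1.7054
  r = (4 - (-0.1)·-1.4493 - (2.9)·-1.7054) / (7) = 1.2572
Iteration 2:
  p = (-10 - (-0.9)·-1.7054 - (3)·1.2572) / (6.9) = -2.2183
  q = (-11 - (-1)·-2.2183 - (2.3)·1.2572) / (7.3) = -2.2068
  r = (4 - (-0.1)·-2.2183 - (2.9)·-2.2068) / (7) = 1.4540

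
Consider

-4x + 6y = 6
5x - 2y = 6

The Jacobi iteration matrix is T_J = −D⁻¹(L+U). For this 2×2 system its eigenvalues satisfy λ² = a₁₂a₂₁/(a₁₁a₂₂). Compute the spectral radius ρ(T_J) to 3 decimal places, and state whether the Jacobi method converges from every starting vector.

1.936

a₁₂a₂₁/(a₁₁a₂₂) = (6)·(5) / ((-4)·(-2)) = 3.750000
ρ = √|3.750000| = √3.750000 = 1.936
ρ > 1, so Jacobi diverges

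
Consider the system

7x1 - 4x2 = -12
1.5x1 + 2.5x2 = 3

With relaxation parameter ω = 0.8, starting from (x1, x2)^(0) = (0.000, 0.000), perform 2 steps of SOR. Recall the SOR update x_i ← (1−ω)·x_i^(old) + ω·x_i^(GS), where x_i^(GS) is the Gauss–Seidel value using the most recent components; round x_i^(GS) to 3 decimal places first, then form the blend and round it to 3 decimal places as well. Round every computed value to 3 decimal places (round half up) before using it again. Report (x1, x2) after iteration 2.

(-0.906, 1.719)

Iteration 1:
  x1: GS value = (-12 - (-4)·0.000) / (7) = -1.714;  x1 ← (1−ω)·0.000 + ω·-1.714 = -1.371
  x2: GS value = (3 - (1.5)·-1.371) / (2.5) = 2.023;  x2 ← (1−ω)·0.000 + ω·2.023 = 1.618
Iteration 2:
  x1: GS value = (-12 - (-4)·1.618) / (7) = -0.790;  x1 ← (1−ω)·-1.371 + ω·-0.790 = -0.906
  x2: GS value = (3 - (1.5)·-0.906) / (2.5) = 1.744;  x2 ← (1−ω)·1.618 + ω·1.744 = 1.719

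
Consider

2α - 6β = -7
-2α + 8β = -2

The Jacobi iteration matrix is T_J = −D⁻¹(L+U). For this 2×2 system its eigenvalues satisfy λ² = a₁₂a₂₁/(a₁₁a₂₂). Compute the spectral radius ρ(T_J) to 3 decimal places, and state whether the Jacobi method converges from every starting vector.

0.866

a₁₂a₂₁/(a₁₁a₂₂) = (-6)·(-2) / ((2)·(8)) = 0.750000
ρ = √|0.750000| = √0.750000 = 0.866
ρ < 1, so Jacobi converges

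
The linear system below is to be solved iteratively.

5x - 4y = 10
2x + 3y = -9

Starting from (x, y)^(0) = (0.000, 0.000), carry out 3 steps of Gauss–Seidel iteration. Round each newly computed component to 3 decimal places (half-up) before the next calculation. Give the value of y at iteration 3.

Iteration 1:
  x = (10 - (-4)·0.000) / (5) = 2.000
  y = (-9 - (2)·2.000) / (3) = -4.333
Iteration 2:
  x = (10 - (-4)·-4.333) / (5) = -1.466
  y = (-9 - (2)·-1.466) / (3) = -2.023
Iteration 3:
  x = (10 - (-4)·-2.023) / (5) = 0.382
  y = (-9 - (2)·0.382) / (3) = -3.255

-3.255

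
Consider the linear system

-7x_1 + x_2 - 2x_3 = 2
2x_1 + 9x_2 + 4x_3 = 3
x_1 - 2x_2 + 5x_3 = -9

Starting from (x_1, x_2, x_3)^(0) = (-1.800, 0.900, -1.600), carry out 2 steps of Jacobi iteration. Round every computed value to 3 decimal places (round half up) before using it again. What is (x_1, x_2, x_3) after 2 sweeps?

(0.229, 0.747, -1.282)

Iteration 1:
  x_1 = (2 - (1)·0.900 - (-2)·-1.600) / (-7) = 0.300
  x_2 = (3 - (2)·-1.800 - (4)·-1.600) / (9) = 1.444
  x_3 = (-9 - (1)·-1.800 - (-2)·0.900) / (5) = -1.080
Iteration 2:
  x_1 = (2 - (1)·1.444 - (-2)·-1.080) / (-7) = 0.229
  x_2 = (3 - (2)·0.300 - (4)·-1.080) / (9) = 0.747
  x_3 = (-9 - (1)·0.300 - (-2)·1.444) / (5) = -1.282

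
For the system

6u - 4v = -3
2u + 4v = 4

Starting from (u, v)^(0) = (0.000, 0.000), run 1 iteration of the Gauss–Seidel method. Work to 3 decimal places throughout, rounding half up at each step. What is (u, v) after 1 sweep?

(-0.500, 1.250)

Iteration 1:
  u = (-3 - (-4)·0.000) / (6) = -0.500
  v = (4 - (2)·-0.500) / (4) = 1.250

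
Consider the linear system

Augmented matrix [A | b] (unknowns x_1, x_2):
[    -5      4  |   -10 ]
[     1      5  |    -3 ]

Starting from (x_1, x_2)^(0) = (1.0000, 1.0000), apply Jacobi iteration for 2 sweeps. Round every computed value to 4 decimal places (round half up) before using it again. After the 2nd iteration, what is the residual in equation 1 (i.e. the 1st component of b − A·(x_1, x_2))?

1.4400

Iteration 1:
  x_1 = (-10 - (4)·1.0000) / (-5) = 2.8000
  x_2 = (-3 - (1)·1.0000) / (5) = -0.8000
Iteration 2:
  x_1 = (-10 - (4)·-0.8000) / (-5) = 1.3600
  x_2 = (-3 - (1)·2.8000) / (5) = -1.1600
Residual b − A·x = (1.4400, 1.4400)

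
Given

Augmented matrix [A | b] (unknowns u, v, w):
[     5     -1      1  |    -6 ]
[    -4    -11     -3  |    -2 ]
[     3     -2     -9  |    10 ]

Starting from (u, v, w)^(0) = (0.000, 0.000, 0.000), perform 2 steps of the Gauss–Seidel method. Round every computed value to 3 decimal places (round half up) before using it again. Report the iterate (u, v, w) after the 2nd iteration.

Iteration 1:
  u = (-6 - (-1)·0.000 - (1)·0.000) / (5) = -1.200
  v = (-2 - (-4)·-1.200 - (-3)·0.000) / (-11) = 0.618
  w = (10 - (3)·-1.200 - (-2)·0.618) / (-9) = -1.648
Iteration 2:
  u = (-6 - (-1)·0.618 - (1)·-1.648) / (5) = -0.747
  v = (-2 - (-4)·-0.747 - (-3)·-1.648) / (-11) = 0.903
  w = (10 - (3)·-0.747 - (-2)·0.903) / (-9) = -1.561

(-0.747, 0.903, -1.561)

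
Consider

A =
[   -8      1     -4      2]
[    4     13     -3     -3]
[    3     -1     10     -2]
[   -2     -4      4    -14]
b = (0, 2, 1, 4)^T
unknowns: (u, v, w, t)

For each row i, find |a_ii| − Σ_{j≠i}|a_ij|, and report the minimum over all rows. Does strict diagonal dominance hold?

1

row 1: |-8| − (1+4+2) = 1
row 2: |13| − (4+3+3) = 3
row 3: |10| − (3+1+2) = 4
row 4: |-14| − (2+4+4) = 4
minimum over rows = 1 → strictly diagonally dominant (convergence guaranteed)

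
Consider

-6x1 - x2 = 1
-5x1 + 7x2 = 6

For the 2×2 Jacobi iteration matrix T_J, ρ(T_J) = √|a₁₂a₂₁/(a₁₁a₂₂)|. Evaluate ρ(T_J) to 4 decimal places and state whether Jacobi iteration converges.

a₁₂a₂₁/(a₁₁a₂₂) = (-1)·(-5) / ((-6)·(7)) = -0.119048
ρ = √|-0.119048| = √0.119048 = 0.3450
ρ < 1, so Jacobi converges

0.3450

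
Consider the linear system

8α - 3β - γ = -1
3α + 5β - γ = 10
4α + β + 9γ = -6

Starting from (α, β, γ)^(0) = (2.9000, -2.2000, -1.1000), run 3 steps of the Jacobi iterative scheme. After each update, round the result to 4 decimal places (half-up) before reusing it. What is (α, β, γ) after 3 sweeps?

Iteration 1:
  α = (-1 - (-3)·-2.2000 - (-1)·-1.1000) / (8) = -1.0875
  β = (10 - (3)·2.9000 - (-1)·-1.1000) / (5) = 0.0400
  γ = (-6 - (4)·2.9000 - (1)·-2.2000) / (9) = -1.7111
Iteration 2:
  α = (-1 - (-3)·0.0400 - (-1)·-1.7111) / (8) = -0.3239
  β = (10 - (3)·-1.0875 - (-1)·-1.7111) / (5) = 2.3103
  γ = (-6 - (4)·-1.0875 - (1)·0.0400) / (9) = -0.1878
Iteration 3:
  α = (-1 - (-3)·2.3103 - (-1)·-0.1878) / (8) = 0.7179
  β = (10 - (3)·-0.3239 - (-1)·-0.1878) / (5) = 2.1568
  γ = (-6 - (4)·-0.3239 - (1)·2.3103) / (9) = -0.7794

(0.7179, 2.1568, -0.7794)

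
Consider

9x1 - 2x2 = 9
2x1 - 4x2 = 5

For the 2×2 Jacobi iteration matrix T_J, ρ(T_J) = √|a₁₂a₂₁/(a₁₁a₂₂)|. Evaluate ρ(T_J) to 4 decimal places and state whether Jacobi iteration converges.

a₁₂a₂₁/(a₁₁a₂₂) = (-2)·(2) / ((9)·(-4)) = 0.111111
ρ = √|0.111111| = √0.111111 = 0.3333
ρ < 1, so Jacobi converges

0.3333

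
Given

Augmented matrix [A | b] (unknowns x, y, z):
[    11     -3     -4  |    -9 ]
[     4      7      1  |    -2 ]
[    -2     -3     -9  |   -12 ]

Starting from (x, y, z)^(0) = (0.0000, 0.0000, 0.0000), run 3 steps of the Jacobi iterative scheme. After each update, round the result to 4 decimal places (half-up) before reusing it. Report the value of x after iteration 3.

Iteration 1:
  x = (-9 - (-3)·0.0000 - (-4)·0.0000) / (11) = -0.8182
  y = (-2 - (4)·0.0000 - (1)·0.0000) / (7) = -0.2857
  z = (-12 - (-2)·0.0000 - (-3)·0.0000) / (-9) = 1.3333
Iteration 2:
  x = (-9 - (-3)·-0.2857 - (-4)·1.3333) / (11) = -0.4113
  y = (-2 - (4)·-0.8182 - (1)·1.3333) / (7) = -0.0086
  z = (-12 - (-2)·-0.8182 - (-3)·-0.2857) / (-9) = 1.6104
Iteration 3:
  x = (-9 - (-3)·-0.0086 - (-4)·1.6104) / (11) = -0.2349
  y = (-2 - (4)·-0.4113 - (1)·1.6104) / (7) = -0.2807
  z = (-12 - (-2)·-0.4113 - (-3)·-0.0086) / (-9) = 1.4276

-0.2349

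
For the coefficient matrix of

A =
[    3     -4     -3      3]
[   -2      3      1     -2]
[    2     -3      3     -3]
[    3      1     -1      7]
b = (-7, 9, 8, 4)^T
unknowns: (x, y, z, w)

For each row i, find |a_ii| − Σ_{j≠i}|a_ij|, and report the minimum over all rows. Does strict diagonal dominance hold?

-7

row 1: |3| − (4+3+3) = -7
row 2: |3| − (2+1+2) = -2
row 3: |3| − (2+3+3) = -5
row 4: |7| − (3+1+1) = 2
minimum over rows = -7 → not strictly diagonally dominant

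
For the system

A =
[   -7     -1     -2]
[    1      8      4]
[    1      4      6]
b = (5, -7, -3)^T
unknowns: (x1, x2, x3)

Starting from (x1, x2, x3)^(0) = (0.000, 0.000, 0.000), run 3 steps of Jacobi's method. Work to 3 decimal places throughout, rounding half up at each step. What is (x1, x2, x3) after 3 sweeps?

Iteration 1:
  x1 = (5 - (-1)·0.000 - (-2)·0.000) / (-7) = -0.714
  x2 = (-7 - (1)·0.000 - (4)·0.000) / (8) = -0.875
  x3 = (-3 - (1)·0.000 - (4)·0.000) / (6) = -0.500
Iteration 2:
  x1 = (5 - (-1)·-0.875 - (-2)·-0.500) / (-7) = -0.446
  x2 = (-7 - (1)·-0.714 - (4)·-0.500) / (8) = -0.536
  x3 = (-3 - (1)·-0.714 - (4)·-0.875) / (6) = 0.202
Iteration 3:
  x1 = (5 - (-1)·-0.536 - (-2)·0.202) / (-7) = -0.695
  x2 = (-7 - (1)·-0.446 - (4)·0.202) / (8) = -0.920
  x3 = (-3 - (1)·-0.446 - (4)·-0.536) / (6) = -0.068

(-0.695, -0.920, -0.068)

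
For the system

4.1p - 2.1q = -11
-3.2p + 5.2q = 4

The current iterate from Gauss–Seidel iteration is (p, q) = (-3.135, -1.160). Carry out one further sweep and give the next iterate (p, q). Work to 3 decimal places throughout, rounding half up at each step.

One sweep:
  p = (-11 - (-2.1)·-1.160) / (4.1) = -3.277
  q = (4 - (-3.2)·-3.277) / (5.2) = -1.247

(-3.277, -1.247)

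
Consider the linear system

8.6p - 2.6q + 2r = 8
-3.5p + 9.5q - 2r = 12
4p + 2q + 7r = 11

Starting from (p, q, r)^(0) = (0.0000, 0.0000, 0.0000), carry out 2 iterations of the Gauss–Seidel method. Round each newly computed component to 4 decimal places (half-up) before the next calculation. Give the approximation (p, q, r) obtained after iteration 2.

(1.2806, 1.8573, 0.3090)

Iteration 1:
  p = (8 - (-2.6)·0.0000 - (2)·0.0000) / (8.6) = 0.9302
  q = (12 - (-3.5)·0.9302 - (-2)·0.0000) / (9.5) = 1.6059
  r = (11 - (4)·0.9302 - (2)·1.6059) / (7) = 0.5811
Iteration 2:
  p = (8 - (-2.6)·1.6059 - (2)·0.5811) / (8.6) = 1.2806
  q = (12 - (-3.5)·1.2806 - (-2)·0.5811) / (9.5) = 1.8573
  r = (11 - (4)·1.2806 - (2)·1.8573) / (7) = 0.3090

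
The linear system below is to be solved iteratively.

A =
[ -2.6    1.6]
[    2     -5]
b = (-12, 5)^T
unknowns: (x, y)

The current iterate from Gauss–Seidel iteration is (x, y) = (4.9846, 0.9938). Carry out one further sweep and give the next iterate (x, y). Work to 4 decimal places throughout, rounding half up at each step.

One sweep:
  x = (-12 - (1.6)·0.9938) / (-2.6) = 5.2270
  y = (5 - (2)·5.2270) / (-5) = 1.0908

(5.2270, 1.0908)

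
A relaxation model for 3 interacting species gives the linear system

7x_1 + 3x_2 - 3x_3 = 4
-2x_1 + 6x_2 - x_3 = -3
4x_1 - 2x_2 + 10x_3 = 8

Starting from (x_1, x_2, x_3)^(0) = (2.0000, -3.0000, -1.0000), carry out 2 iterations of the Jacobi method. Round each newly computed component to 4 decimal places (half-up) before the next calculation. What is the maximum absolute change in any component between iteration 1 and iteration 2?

1.1143

Iteration 1:
  x_1 = (4 - (3)·-3.0000 - (-3)·-1.0000) / (7) = 1.4286
  x_2 = (-3 - (-2)·2.0000 - (-1)·-1.0000) / (6) = 0.0000
  x_3 = (8 - (4)·2.0000 - (-2)·-3.0000) / (10) = -0.6000
Iteration 2:
  x_1 = (4 - (3)·0.0000 - (-3)·-0.6000) / (7) = 0.3143
  x_2 = (-3 - (-2)·1.4286 - (-1)·-0.6000) / (6) = -0.1238
  x_3 = (8 - (4)·1.4286 - (-2)·0.0000) / (10) = 0.2286
Change: (-1.1143, -0.1238, 0.8286) → max |·| = 1.1143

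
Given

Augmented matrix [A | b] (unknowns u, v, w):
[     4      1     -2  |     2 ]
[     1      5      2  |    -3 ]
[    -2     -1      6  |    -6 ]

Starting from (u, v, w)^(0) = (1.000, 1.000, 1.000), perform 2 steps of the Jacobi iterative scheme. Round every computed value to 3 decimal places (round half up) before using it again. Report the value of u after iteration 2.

Iteration 1:
  u = (2 - (1)·1.000 - (-2)·1.000) / (4) = 0.750
  v = (-3 - (1)·1.000 - (2)·1.000) / (5) = -1.200
  w = (-6 - (-2)·1.000 - (-1)·1.000) / (6) = -0.500
Iteration 2:
  u = (2 - (1)·-1.200 - (-2)·-0.500) / (4) = 0.550
  v = (-3 - (1)·0.750 - (2)·-0.500) / (5) = -0.550
  w = (-6 - (-2)·0.750 - (-1)·-1.200) / (6) = -0.950

0.550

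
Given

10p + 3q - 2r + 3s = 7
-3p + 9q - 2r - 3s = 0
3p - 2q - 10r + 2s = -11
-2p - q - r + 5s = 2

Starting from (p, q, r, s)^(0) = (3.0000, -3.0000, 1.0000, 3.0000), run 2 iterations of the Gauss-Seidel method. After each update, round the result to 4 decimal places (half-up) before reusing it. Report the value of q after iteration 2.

0.8884

Iteration 1:
  p = (7 - (3)·-3.0000 - (-2)·1.0000 - (3)·3.0000) / (10) = 0.9000
  q = (0 - (-3)·0.9000 - (-2)·1.0000 - (-3)·3.0000) / (9) = 1.5222
  r = (-11 - (3)·0.9000 - (-2)·1.5222 - (2)·3.0000) / (-10) = 1.6656
  s = (2 - (-2)·0.9000 - (-1)·1.5222 - (-1)·1.6656) / (5) = 1.3976
Iteration 2:
  p = (7 - (3)·1.5222 - (-2)·1.6656 - (3)·1.3976) / (10) = 0.1572
  q = (0 - (-3)·0.1572 - (-2)·1.6656 - (-3)·1.3976) / (9) = 0.8884
  r = (-11 - (3)·0.1572 - (-2)·0.8884 - (2)·1.3976) / (-10) = 1.2490
  s = (2 - (-2)·0.1572 - (-1)·0.8884 - (-1)·1.2490) / (5) = 0.8904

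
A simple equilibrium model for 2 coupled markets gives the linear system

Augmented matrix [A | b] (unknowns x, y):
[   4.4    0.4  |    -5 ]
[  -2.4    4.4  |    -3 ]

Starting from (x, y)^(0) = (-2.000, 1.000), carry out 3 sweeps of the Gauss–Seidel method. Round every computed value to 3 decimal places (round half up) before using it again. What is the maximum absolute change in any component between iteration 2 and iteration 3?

Iteration 1:
  x = (-5 - (0.4)·1.000) / (4.4) = -1.227
  y = (-3 - (-2.4)·-1.227) / (4.4) = -1.351
Iteration 2:
  x = (-5 - (0.4)·-1.351) / (4.4) = -1.014
  y = (-3 - (-2.4)·-1.014) / (4.4) = -1.235
Iteration 3:
  x = (-5 - (0.4)·-1.235) / (4.4) = -1.024
  y = (-3 - (-2.4)·-1.024) / (4.4) = -1.240
Change: (-0.010, -0.005) → max |·| = 0.010

0.010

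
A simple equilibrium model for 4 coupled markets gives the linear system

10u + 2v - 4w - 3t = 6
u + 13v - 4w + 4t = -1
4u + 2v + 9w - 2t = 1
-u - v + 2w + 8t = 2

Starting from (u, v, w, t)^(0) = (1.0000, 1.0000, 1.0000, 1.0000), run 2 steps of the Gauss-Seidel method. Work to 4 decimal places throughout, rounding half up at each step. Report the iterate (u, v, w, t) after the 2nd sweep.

Iteration 1:
  u = (6 - (2)·1.0000 - (-4)·1.0000 - (-3)·1.0000) / (10) = 1.1000
  v = (-1 - (1)·1.1000 - (-4)·1.0000 - (4)·1.0000) / (13) = -0.1615
  w = (1 - (4)·1.1000 - (2)·-0.1615 - (-2)·1.0000) / (9) = -0.1197
  t = (2 - (-1)·1.1000 - (-1)·-0.1615 - (2)·-0.1197) / (8) = 0.3972
Iteration 2:
  u = (6 - (2)·-0.1615 - (-4)·-0.1197 - (-3)·0.3972) / (10) = 0.7036
  v = (-1 - (1)·0.7036 - (-4)·-0.1197 - (4)·0.3972) / (13) = -0.2901
  w = (1 - (4)·0.7036 - (2)·-0.2901 - (-2)·0.3972) / (9) = -0.0489
  t = (2 - (-1)·0.7036 - (-1)·-0.2901 - (2)·-0.0489) / (8) = 0.3139

(0.7036, -0.2901, -0.0489, 0.3139)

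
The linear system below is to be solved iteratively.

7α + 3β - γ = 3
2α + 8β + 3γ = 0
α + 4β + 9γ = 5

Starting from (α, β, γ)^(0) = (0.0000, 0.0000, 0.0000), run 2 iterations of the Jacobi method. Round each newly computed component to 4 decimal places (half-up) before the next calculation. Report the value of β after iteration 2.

Iteration 1:
  α = (3 - (3)·0.0000 - (-1)·0.0000) / (7) = 0.4286
  β = (0 - (2)·0.0000 - (3)·0.0000) / (8) = 0.0000
  γ = (5 - (1)·0.0000 - (4)·0.0000) / (9) = 0.5556
Iteration 2:
  α = (3 - (3)·0.0000 - (-1)·0.5556) / (7) = 0.5079
  β = (0 - (2)·0.4286 - (3)·0.5556) / (8) = -0.3155
  γ = (5 - (1)·0.4286 - (4)·0.0000) / (9) = 0.5079

-0.3155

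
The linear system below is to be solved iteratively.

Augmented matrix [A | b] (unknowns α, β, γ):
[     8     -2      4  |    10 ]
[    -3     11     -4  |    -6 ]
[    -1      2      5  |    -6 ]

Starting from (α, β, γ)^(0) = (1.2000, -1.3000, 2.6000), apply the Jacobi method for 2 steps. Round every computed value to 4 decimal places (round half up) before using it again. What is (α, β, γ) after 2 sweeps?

(1.6518, -0.8077, -1.5659)

Iteration 1:
  α = (10 - (-2)·-1.3000 - (4)·2.6000) / (8) = -0.3750
  β = (-6 - (-3)·1.2000 - (-4)·2.6000) / (11) = 0.7273
  γ = (-6 - (-1)·1.2000 - (2)·-1.3000) / (5) = -0.4400
Iteration 2:
  α = (10 - (-2)·0.7273 - (4)·-0.4400) / (8) = 1.6518
  β = (-6 - (-3)·-0.3750 - (-4)·-0.4400) / (11) = -0.8077
  γ = (-6 - (-1)·-0.3750 - (2)·0.7273) / (5) = -1.5659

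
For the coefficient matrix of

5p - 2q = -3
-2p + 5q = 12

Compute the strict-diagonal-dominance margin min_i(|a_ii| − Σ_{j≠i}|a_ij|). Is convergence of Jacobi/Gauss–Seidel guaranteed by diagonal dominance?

3

row 1: |5| − (2) = 3
row 2: |5| − (2) = 3
minimum over rows = 3 → strictly diagonally dominant (convergence guaranteed)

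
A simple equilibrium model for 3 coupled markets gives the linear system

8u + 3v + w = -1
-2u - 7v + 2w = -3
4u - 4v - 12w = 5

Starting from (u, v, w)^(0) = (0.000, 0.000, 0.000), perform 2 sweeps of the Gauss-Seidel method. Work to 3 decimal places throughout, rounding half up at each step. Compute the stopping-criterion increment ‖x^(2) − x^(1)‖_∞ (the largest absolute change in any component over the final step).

0.147

Iteration 1:
  u = (-1 - (3)·0.000 - (1)·0.000) / (8) = -0.125
  v = (-3 - (-2)·-0.125 - (2)·0.000) / (-7) = 0.464
  w = (5 - (4)·-0.125 - (-4)·0.464) / (-12) = -0.613
Iteration 2:
  u = (-1 - (3)·0.464 - (1)·-0.613) / (8) = -0.222
  v = (-3 - (-2)·-0.222 - (2)·-0.613) / (-7) = 0.317
  w = (5 - (4)·-0.222 - (-4)·0.317) / (-12) = -0.596
Change: (-0.097, -0.147, 0.017) → max |·| = 0.147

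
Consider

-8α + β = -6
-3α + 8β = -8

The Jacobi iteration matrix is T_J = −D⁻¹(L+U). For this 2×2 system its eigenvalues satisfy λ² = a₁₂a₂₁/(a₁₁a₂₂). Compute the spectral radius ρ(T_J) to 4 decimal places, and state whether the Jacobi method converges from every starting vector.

0.2165

a₁₂a₂₁/(a₁₁a₂₂) = (1)·(-3) / ((-8)·(8)) = 0.046875
ρ = √|0.046875| = √0.046875 = 0.2165
ρ < 1, so Jacobi converges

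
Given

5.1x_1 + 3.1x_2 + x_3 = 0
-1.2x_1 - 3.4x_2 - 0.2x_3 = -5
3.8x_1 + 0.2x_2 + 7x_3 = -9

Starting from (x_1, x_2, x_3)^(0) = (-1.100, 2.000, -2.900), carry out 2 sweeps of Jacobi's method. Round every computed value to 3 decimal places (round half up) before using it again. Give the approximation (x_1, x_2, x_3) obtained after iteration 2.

(-1.087, 1.743, -0.992)

Iteration 1:
  x_1 = (0 - (3.1)·2.000 - (1)·-2.900) / (5.1) = -0.647
  x_2 = (-5 - (-1.2)·-1.100 - (-0.2)·-2.900) / (-3.4) = 2.029
  x_3 = (-9 - (3.8)·-1.100 - (0.2)·2.000) / (7) = -0.746
Iteration 2:
  x_1 = (0 - (3.1)·2.029 - (1)·-0.746) / (5.1) = -1.087
  x_2 = (-5 - (-1.2)·-0.647 - (-0.2)·-0.746) / (-3.4) = 1.743
  x_3 = (-9 - (3.8)·-0.647 - (0.2)·2.029) / (7) = -0.992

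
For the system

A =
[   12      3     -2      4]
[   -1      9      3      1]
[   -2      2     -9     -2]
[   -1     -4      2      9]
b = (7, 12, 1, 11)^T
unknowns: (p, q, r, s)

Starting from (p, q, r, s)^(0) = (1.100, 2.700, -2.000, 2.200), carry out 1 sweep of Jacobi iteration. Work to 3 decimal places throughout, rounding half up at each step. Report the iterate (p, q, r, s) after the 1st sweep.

Iteration 1:
  p = (7 - (3)·2.700 - (-2)·-2.000 - (4)·2.200) / (12) = -1.158
  q = (12 - (-1)·1.100 - (3)·-2.000 - (1)·2.200) / (9) = 1.878
  r = (1 - (-2)·1.100 - (2)·2.700 - (-2)·2.200) / (-9) = -0.244
  s = (11 - (-1)·1.100 - (-4)·2.700 - (2)·-2.000) / (9) = 2.989

(-1.158, 1.878, -0.244, 2.989)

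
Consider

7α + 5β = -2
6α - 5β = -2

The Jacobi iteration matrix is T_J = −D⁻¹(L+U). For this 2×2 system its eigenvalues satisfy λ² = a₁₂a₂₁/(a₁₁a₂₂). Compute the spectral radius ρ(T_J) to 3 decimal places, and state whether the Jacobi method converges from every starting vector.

a₁₂a₂₁/(a₁₁a₂₂) = (5)·(6) / ((7)·(-5)) = -0.857143
ρ = √|-0.857143| = √0.857143 = 0.926
ρ < 1, so Jacobi converges

0.926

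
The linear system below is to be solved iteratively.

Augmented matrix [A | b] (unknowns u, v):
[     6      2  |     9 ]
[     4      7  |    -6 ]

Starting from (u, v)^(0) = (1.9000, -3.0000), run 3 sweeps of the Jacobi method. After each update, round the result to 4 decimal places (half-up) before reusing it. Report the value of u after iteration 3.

Iteration 1:
  u = (9 - (2)·-3.0000) / (6) = 2.5000
  v = (-6 - (4)·1.9000) / (7) = -1.9429
Iteration 2:
  u = (9 - (2)·-1.9429) / (6) = 2.1476
  v = (-6 - (4)·2.5000) / (7) = -2.2857
Iteration 3:
  u = (9 - (2)·-2.2857) / (6) = 2.2619
  v = (-6 - (4)·2.1476) / (7) = -2.0843

2.2619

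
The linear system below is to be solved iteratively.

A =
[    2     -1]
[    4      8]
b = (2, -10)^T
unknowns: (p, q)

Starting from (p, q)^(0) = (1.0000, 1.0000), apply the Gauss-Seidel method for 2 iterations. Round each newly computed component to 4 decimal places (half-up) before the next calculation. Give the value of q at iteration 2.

-1.2500

Iteration 1:
  p = (2 - (-1)·1.0000) / (2) = 1.5000
  q = (-10 - (4)·1.5000) / (8) = -2.0000
Iteration 2:
  p = (2 - (-1)·-2.0000) / (2) = 0.0000
  q = (-10 - (4)·0.0000) / (8) = -1.2500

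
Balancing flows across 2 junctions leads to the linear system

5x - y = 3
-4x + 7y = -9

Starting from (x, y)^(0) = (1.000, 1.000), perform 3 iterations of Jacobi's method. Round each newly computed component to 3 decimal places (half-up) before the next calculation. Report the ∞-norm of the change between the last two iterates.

Iteration 1:
  x = (3 - (-1)·1.000) / (5) = 0.800
  y = (-9 - (-4)·1.000) / (7) = -0.714
Iteration 2:
  x = (3 - (-1)·-0.714) / (5) = 0.457
  y = (-9 - (-4)·0.800) / (7) = -0.829
Iteration 3:
  x = (3 - (-1)·-0.829) / (5) = 0.434
  y = (-9 - (-4)·0.457) / (7) = -1.025
Change: (-0.023, -0.196) → max |·| = 0.196

0.196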